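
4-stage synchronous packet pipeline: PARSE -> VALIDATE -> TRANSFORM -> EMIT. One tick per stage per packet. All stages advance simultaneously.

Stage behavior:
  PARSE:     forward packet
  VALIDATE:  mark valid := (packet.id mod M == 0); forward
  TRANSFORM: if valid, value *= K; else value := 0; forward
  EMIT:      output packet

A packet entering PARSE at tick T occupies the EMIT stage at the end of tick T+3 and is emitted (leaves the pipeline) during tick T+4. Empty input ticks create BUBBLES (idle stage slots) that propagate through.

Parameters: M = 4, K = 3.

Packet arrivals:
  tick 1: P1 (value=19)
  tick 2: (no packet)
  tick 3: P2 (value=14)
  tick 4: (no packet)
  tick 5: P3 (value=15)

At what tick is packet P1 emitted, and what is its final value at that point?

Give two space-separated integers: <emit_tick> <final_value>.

Answer: 5 0

Derivation:
Tick 1: [PARSE:P1(v=19,ok=F), VALIDATE:-, TRANSFORM:-, EMIT:-] out:-; in:P1
Tick 2: [PARSE:-, VALIDATE:P1(v=19,ok=F), TRANSFORM:-, EMIT:-] out:-; in:-
Tick 3: [PARSE:P2(v=14,ok=F), VALIDATE:-, TRANSFORM:P1(v=0,ok=F), EMIT:-] out:-; in:P2
Tick 4: [PARSE:-, VALIDATE:P2(v=14,ok=F), TRANSFORM:-, EMIT:P1(v=0,ok=F)] out:-; in:-
Tick 5: [PARSE:P3(v=15,ok=F), VALIDATE:-, TRANSFORM:P2(v=0,ok=F), EMIT:-] out:P1(v=0); in:P3
Tick 6: [PARSE:-, VALIDATE:P3(v=15,ok=F), TRANSFORM:-, EMIT:P2(v=0,ok=F)] out:-; in:-
Tick 7: [PARSE:-, VALIDATE:-, TRANSFORM:P3(v=0,ok=F), EMIT:-] out:P2(v=0); in:-
Tick 8: [PARSE:-, VALIDATE:-, TRANSFORM:-, EMIT:P3(v=0,ok=F)] out:-; in:-
Tick 9: [PARSE:-, VALIDATE:-, TRANSFORM:-, EMIT:-] out:P3(v=0); in:-
P1: arrives tick 1, valid=False (id=1, id%4=1), emit tick 5, final value 0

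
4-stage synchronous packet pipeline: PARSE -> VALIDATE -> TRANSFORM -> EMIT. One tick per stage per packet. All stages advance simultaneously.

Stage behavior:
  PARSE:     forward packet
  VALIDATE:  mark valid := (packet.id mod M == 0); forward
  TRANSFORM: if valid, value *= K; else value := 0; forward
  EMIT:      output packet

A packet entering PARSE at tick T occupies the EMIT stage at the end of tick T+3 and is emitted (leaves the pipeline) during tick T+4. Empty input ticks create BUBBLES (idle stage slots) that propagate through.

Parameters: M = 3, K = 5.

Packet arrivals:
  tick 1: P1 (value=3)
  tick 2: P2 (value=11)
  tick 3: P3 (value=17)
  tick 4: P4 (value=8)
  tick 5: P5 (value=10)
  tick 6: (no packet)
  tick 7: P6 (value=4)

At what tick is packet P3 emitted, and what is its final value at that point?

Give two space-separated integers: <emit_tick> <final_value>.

Answer: 7 85

Derivation:
Tick 1: [PARSE:P1(v=3,ok=F), VALIDATE:-, TRANSFORM:-, EMIT:-] out:-; in:P1
Tick 2: [PARSE:P2(v=11,ok=F), VALIDATE:P1(v=3,ok=F), TRANSFORM:-, EMIT:-] out:-; in:P2
Tick 3: [PARSE:P3(v=17,ok=F), VALIDATE:P2(v=11,ok=F), TRANSFORM:P1(v=0,ok=F), EMIT:-] out:-; in:P3
Tick 4: [PARSE:P4(v=8,ok=F), VALIDATE:P3(v=17,ok=T), TRANSFORM:P2(v=0,ok=F), EMIT:P1(v=0,ok=F)] out:-; in:P4
Tick 5: [PARSE:P5(v=10,ok=F), VALIDATE:P4(v=8,ok=F), TRANSFORM:P3(v=85,ok=T), EMIT:P2(v=0,ok=F)] out:P1(v=0); in:P5
Tick 6: [PARSE:-, VALIDATE:P5(v=10,ok=F), TRANSFORM:P4(v=0,ok=F), EMIT:P3(v=85,ok=T)] out:P2(v=0); in:-
Tick 7: [PARSE:P6(v=4,ok=F), VALIDATE:-, TRANSFORM:P5(v=0,ok=F), EMIT:P4(v=0,ok=F)] out:P3(v=85); in:P6
Tick 8: [PARSE:-, VALIDATE:P6(v=4,ok=T), TRANSFORM:-, EMIT:P5(v=0,ok=F)] out:P4(v=0); in:-
Tick 9: [PARSE:-, VALIDATE:-, TRANSFORM:P6(v=20,ok=T), EMIT:-] out:P5(v=0); in:-
Tick 10: [PARSE:-, VALIDATE:-, TRANSFORM:-, EMIT:P6(v=20,ok=T)] out:-; in:-
Tick 11: [PARSE:-, VALIDATE:-, TRANSFORM:-, EMIT:-] out:P6(v=20); in:-
P3: arrives tick 3, valid=True (id=3, id%3=0), emit tick 7, final value 85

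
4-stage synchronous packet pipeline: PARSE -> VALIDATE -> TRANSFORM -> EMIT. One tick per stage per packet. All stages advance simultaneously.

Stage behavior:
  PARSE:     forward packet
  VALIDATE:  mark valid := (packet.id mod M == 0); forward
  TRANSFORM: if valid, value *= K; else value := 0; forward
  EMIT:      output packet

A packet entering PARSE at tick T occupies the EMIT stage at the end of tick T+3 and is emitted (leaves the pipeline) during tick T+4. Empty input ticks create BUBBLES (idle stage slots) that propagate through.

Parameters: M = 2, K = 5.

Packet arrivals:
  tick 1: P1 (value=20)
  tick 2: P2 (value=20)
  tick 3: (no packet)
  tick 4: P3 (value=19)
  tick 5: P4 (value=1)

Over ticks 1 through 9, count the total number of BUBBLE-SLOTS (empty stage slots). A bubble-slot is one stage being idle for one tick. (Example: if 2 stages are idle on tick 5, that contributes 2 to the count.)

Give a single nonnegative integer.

Answer: 20

Derivation:
Tick 1: [PARSE:P1(v=20,ok=F), VALIDATE:-, TRANSFORM:-, EMIT:-] out:-; bubbles=3
Tick 2: [PARSE:P2(v=20,ok=F), VALIDATE:P1(v=20,ok=F), TRANSFORM:-, EMIT:-] out:-; bubbles=2
Tick 3: [PARSE:-, VALIDATE:P2(v=20,ok=T), TRANSFORM:P1(v=0,ok=F), EMIT:-] out:-; bubbles=2
Tick 4: [PARSE:P3(v=19,ok=F), VALIDATE:-, TRANSFORM:P2(v=100,ok=T), EMIT:P1(v=0,ok=F)] out:-; bubbles=1
Tick 5: [PARSE:P4(v=1,ok=F), VALIDATE:P3(v=19,ok=F), TRANSFORM:-, EMIT:P2(v=100,ok=T)] out:P1(v=0); bubbles=1
Tick 6: [PARSE:-, VALIDATE:P4(v=1,ok=T), TRANSFORM:P3(v=0,ok=F), EMIT:-] out:P2(v=100); bubbles=2
Tick 7: [PARSE:-, VALIDATE:-, TRANSFORM:P4(v=5,ok=T), EMIT:P3(v=0,ok=F)] out:-; bubbles=2
Tick 8: [PARSE:-, VALIDATE:-, TRANSFORM:-, EMIT:P4(v=5,ok=T)] out:P3(v=0); bubbles=3
Tick 9: [PARSE:-, VALIDATE:-, TRANSFORM:-, EMIT:-] out:P4(v=5); bubbles=4
Total bubble-slots: 20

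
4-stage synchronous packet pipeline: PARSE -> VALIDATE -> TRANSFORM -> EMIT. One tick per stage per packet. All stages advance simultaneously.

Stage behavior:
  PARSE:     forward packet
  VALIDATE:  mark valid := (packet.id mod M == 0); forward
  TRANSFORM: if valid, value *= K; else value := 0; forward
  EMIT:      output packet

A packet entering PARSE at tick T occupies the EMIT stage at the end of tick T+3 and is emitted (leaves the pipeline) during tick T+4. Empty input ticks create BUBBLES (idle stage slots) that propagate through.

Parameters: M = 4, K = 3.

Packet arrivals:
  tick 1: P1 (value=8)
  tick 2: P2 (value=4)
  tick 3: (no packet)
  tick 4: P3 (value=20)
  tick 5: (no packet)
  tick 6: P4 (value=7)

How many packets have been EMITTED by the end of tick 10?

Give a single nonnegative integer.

Tick 1: [PARSE:P1(v=8,ok=F), VALIDATE:-, TRANSFORM:-, EMIT:-] out:-; in:P1
Tick 2: [PARSE:P2(v=4,ok=F), VALIDATE:P1(v=8,ok=F), TRANSFORM:-, EMIT:-] out:-; in:P2
Tick 3: [PARSE:-, VALIDATE:P2(v=4,ok=F), TRANSFORM:P1(v=0,ok=F), EMIT:-] out:-; in:-
Tick 4: [PARSE:P3(v=20,ok=F), VALIDATE:-, TRANSFORM:P2(v=0,ok=F), EMIT:P1(v=0,ok=F)] out:-; in:P3
Tick 5: [PARSE:-, VALIDATE:P3(v=20,ok=F), TRANSFORM:-, EMIT:P2(v=0,ok=F)] out:P1(v=0); in:-
Tick 6: [PARSE:P4(v=7,ok=F), VALIDATE:-, TRANSFORM:P3(v=0,ok=F), EMIT:-] out:P2(v=0); in:P4
Tick 7: [PARSE:-, VALIDATE:P4(v=7,ok=T), TRANSFORM:-, EMIT:P3(v=0,ok=F)] out:-; in:-
Tick 8: [PARSE:-, VALIDATE:-, TRANSFORM:P4(v=21,ok=T), EMIT:-] out:P3(v=0); in:-
Tick 9: [PARSE:-, VALIDATE:-, TRANSFORM:-, EMIT:P4(v=21,ok=T)] out:-; in:-
Tick 10: [PARSE:-, VALIDATE:-, TRANSFORM:-, EMIT:-] out:P4(v=21); in:-
Emitted by tick 10: ['P1', 'P2', 'P3', 'P4']

Answer: 4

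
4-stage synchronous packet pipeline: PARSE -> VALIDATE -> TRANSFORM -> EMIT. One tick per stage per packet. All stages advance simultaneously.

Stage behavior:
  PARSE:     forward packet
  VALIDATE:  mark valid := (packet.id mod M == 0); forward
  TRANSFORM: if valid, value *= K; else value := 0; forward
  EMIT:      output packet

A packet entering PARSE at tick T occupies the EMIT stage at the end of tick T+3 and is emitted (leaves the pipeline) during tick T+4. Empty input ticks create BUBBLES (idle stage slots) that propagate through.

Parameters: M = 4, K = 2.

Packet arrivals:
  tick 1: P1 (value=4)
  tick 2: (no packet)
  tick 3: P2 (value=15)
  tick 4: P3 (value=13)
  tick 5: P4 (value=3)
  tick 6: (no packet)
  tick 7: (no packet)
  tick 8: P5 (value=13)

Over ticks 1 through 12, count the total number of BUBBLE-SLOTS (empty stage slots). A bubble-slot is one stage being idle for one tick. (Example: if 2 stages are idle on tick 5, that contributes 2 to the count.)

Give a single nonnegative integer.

Answer: 28

Derivation:
Tick 1: [PARSE:P1(v=4,ok=F), VALIDATE:-, TRANSFORM:-, EMIT:-] out:-; bubbles=3
Tick 2: [PARSE:-, VALIDATE:P1(v=4,ok=F), TRANSFORM:-, EMIT:-] out:-; bubbles=3
Tick 3: [PARSE:P2(v=15,ok=F), VALIDATE:-, TRANSFORM:P1(v=0,ok=F), EMIT:-] out:-; bubbles=2
Tick 4: [PARSE:P3(v=13,ok=F), VALIDATE:P2(v=15,ok=F), TRANSFORM:-, EMIT:P1(v=0,ok=F)] out:-; bubbles=1
Tick 5: [PARSE:P4(v=3,ok=F), VALIDATE:P3(v=13,ok=F), TRANSFORM:P2(v=0,ok=F), EMIT:-] out:P1(v=0); bubbles=1
Tick 6: [PARSE:-, VALIDATE:P4(v=3,ok=T), TRANSFORM:P3(v=0,ok=F), EMIT:P2(v=0,ok=F)] out:-; bubbles=1
Tick 7: [PARSE:-, VALIDATE:-, TRANSFORM:P4(v=6,ok=T), EMIT:P3(v=0,ok=F)] out:P2(v=0); bubbles=2
Tick 8: [PARSE:P5(v=13,ok=F), VALIDATE:-, TRANSFORM:-, EMIT:P4(v=6,ok=T)] out:P3(v=0); bubbles=2
Tick 9: [PARSE:-, VALIDATE:P5(v=13,ok=F), TRANSFORM:-, EMIT:-] out:P4(v=6); bubbles=3
Tick 10: [PARSE:-, VALIDATE:-, TRANSFORM:P5(v=0,ok=F), EMIT:-] out:-; bubbles=3
Tick 11: [PARSE:-, VALIDATE:-, TRANSFORM:-, EMIT:P5(v=0,ok=F)] out:-; bubbles=3
Tick 12: [PARSE:-, VALIDATE:-, TRANSFORM:-, EMIT:-] out:P5(v=0); bubbles=4
Total bubble-slots: 28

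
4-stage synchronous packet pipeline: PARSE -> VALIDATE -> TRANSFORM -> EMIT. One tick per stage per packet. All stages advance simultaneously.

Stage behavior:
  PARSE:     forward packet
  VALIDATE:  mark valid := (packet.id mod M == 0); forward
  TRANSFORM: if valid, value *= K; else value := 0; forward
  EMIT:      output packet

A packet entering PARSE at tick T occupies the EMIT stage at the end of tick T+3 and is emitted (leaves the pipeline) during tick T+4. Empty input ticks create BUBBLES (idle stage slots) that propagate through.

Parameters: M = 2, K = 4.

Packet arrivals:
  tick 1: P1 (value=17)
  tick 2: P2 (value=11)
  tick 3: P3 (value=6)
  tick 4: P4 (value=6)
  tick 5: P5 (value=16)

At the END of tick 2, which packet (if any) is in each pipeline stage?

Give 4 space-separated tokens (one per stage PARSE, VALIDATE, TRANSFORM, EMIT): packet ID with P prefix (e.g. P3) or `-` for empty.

Answer: P2 P1 - -

Derivation:
Tick 1: [PARSE:P1(v=17,ok=F), VALIDATE:-, TRANSFORM:-, EMIT:-] out:-; in:P1
Tick 2: [PARSE:P2(v=11,ok=F), VALIDATE:P1(v=17,ok=F), TRANSFORM:-, EMIT:-] out:-; in:P2
At end of tick 2: ['P2', 'P1', '-', '-']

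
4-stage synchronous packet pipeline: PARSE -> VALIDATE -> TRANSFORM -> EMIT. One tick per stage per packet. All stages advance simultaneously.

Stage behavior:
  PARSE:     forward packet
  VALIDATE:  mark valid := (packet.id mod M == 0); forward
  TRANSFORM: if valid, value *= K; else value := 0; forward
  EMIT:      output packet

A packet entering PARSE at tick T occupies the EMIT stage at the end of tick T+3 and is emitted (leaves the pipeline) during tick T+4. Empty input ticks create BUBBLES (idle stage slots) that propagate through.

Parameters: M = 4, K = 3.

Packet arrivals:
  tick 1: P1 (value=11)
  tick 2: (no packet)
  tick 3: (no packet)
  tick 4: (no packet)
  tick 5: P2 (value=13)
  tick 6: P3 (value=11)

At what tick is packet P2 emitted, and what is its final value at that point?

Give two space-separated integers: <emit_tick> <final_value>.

Tick 1: [PARSE:P1(v=11,ok=F), VALIDATE:-, TRANSFORM:-, EMIT:-] out:-; in:P1
Tick 2: [PARSE:-, VALIDATE:P1(v=11,ok=F), TRANSFORM:-, EMIT:-] out:-; in:-
Tick 3: [PARSE:-, VALIDATE:-, TRANSFORM:P1(v=0,ok=F), EMIT:-] out:-; in:-
Tick 4: [PARSE:-, VALIDATE:-, TRANSFORM:-, EMIT:P1(v=0,ok=F)] out:-; in:-
Tick 5: [PARSE:P2(v=13,ok=F), VALIDATE:-, TRANSFORM:-, EMIT:-] out:P1(v=0); in:P2
Tick 6: [PARSE:P3(v=11,ok=F), VALIDATE:P2(v=13,ok=F), TRANSFORM:-, EMIT:-] out:-; in:P3
Tick 7: [PARSE:-, VALIDATE:P3(v=11,ok=F), TRANSFORM:P2(v=0,ok=F), EMIT:-] out:-; in:-
Tick 8: [PARSE:-, VALIDATE:-, TRANSFORM:P3(v=0,ok=F), EMIT:P2(v=0,ok=F)] out:-; in:-
Tick 9: [PARSE:-, VALIDATE:-, TRANSFORM:-, EMIT:P3(v=0,ok=F)] out:P2(v=0); in:-
Tick 10: [PARSE:-, VALIDATE:-, TRANSFORM:-, EMIT:-] out:P3(v=0); in:-
P2: arrives tick 5, valid=False (id=2, id%4=2), emit tick 9, final value 0

Answer: 9 0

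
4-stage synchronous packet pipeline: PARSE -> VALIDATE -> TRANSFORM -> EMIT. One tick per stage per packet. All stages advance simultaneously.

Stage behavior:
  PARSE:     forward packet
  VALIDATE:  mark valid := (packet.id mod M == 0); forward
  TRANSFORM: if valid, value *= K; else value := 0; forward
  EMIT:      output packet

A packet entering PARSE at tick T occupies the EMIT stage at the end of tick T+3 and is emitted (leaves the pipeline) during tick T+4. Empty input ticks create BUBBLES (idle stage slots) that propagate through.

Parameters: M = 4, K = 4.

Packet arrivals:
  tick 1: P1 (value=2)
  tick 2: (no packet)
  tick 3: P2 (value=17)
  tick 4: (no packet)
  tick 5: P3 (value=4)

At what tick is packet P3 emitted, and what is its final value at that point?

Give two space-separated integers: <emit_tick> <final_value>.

Answer: 9 0

Derivation:
Tick 1: [PARSE:P1(v=2,ok=F), VALIDATE:-, TRANSFORM:-, EMIT:-] out:-; in:P1
Tick 2: [PARSE:-, VALIDATE:P1(v=2,ok=F), TRANSFORM:-, EMIT:-] out:-; in:-
Tick 3: [PARSE:P2(v=17,ok=F), VALIDATE:-, TRANSFORM:P1(v=0,ok=F), EMIT:-] out:-; in:P2
Tick 4: [PARSE:-, VALIDATE:P2(v=17,ok=F), TRANSFORM:-, EMIT:P1(v=0,ok=F)] out:-; in:-
Tick 5: [PARSE:P3(v=4,ok=F), VALIDATE:-, TRANSFORM:P2(v=0,ok=F), EMIT:-] out:P1(v=0); in:P3
Tick 6: [PARSE:-, VALIDATE:P3(v=4,ok=F), TRANSFORM:-, EMIT:P2(v=0,ok=F)] out:-; in:-
Tick 7: [PARSE:-, VALIDATE:-, TRANSFORM:P3(v=0,ok=F), EMIT:-] out:P2(v=0); in:-
Tick 8: [PARSE:-, VALIDATE:-, TRANSFORM:-, EMIT:P3(v=0,ok=F)] out:-; in:-
Tick 9: [PARSE:-, VALIDATE:-, TRANSFORM:-, EMIT:-] out:P3(v=0); in:-
P3: arrives tick 5, valid=False (id=3, id%4=3), emit tick 9, final value 0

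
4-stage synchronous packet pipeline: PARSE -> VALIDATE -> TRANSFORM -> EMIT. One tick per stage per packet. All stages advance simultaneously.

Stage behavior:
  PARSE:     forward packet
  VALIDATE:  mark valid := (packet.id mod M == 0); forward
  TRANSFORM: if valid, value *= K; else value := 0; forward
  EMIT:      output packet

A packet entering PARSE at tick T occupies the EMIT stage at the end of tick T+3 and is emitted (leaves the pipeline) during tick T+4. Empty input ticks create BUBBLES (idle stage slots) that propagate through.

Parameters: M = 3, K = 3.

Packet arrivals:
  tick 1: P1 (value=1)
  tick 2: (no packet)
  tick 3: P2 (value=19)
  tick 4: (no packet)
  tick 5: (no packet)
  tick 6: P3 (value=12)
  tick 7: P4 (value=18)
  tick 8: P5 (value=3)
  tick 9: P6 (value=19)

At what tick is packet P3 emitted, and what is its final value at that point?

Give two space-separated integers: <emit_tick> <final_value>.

Answer: 10 36

Derivation:
Tick 1: [PARSE:P1(v=1,ok=F), VALIDATE:-, TRANSFORM:-, EMIT:-] out:-; in:P1
Tick 2: [PARSE:-, VALIDATE:P1(v=1,ok=F), TRANSFORM:-, EMIT:-] out:-; in:-
Tick 3: [PARSE:P2(v=19,ok=F), VALIDATE:-, TRANSFORM:P1(v=0,ok=F), EMIT:-] out:-; in:P2
Tick 4: [PARSE:-, VALIDATE:P2(v=19,ok=F), TRANSFORM:-, EMIT:P1(v=0,ok=F)] out:-; in:-
Tick 5: [PARSE:-, VALIDATE:-, TRANSFORM:P2(v=0,ok=F), EMIT:-] out:P1(v=0); in:-
Tick 6: [PARSE:P3(v=12,ok=F), VALIDATE:-, TRANSFORM:-, EMIT:P2(v=0,ok=F)] out:-; in:P3
Tick 7: [PARSE:P4(v=18,ok=F), VALIDATE:P3(v=12,ok=T), TRANSFORM:-, EMIT:-] out:P2(v=0); in:P4
Tick 8: [PARSE:P5(v=3,ok=F), VALIDATE:P4(v=18,ok=F), TRANSFORM:P3(v=36,ok=T), EMIT:-] out:-; in:P5
Tick 9: [PARSE:P6(v=19,ok=F), VALIDATE:P5(v=3,ok=F), TRANSFORM:P4(v=0,ok=F), EMIT:P3(v=36,ok=T)] out:-; in:P6
Tick 10: [PARSE:-, VALIDATE:P6(v=19,ok=T), TRANSFORM:P5(v=0,ok=F), EMIT:P4(v=0,ok=F)] out:P3(v=36); in:-
Tick 11: [PARSE:-, VALIDATE:-, TRANSFORM:P6(v=57,ok=T), EMIT:P5(v=0,ok=F)] out:P4(v=0); in:-
Tick 12: [PARSE:-, VALIDATE:-, TRANSFORM:-, EMIT:P6(v=57,ok=T)] out:P5(v=0); in:-
Tick 13: [PARSE:-, VALIDATE:-, TRANSFORM:-, EMIT:-] out:P6(v=57); in:-
P3: arrives tick 6, valid=True (id=3, id%3=0), emit tick 10, final value 36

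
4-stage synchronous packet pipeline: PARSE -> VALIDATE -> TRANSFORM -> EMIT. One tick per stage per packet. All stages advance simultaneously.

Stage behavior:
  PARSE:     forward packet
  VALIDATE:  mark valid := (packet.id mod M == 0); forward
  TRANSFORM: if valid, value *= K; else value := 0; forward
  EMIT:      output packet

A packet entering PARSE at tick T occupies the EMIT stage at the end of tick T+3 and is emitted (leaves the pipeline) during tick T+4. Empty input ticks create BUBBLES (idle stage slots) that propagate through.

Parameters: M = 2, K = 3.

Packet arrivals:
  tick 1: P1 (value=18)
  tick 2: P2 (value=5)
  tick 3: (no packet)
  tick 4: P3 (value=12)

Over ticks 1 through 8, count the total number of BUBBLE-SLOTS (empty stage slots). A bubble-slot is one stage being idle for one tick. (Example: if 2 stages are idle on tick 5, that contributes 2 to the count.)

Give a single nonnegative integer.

Answer: 20

Derivation:
Tick 1: [PARSE:P1(v=18,ok=F), VALIDATE:-, TRANSFORM:-, EMIT:-] out:-; bubbles=3
Tick 2: [PARSE:P2(v=5,ok=F), VALIDATE:P1(v=18,ok=F), TRANSFORM:-, EMIT:-] out:-; bubbles=2
Tick 3: [PARSE:-, VALIDATE:P2(v=5,ok=T), TRANSFORM:P1(v=0,ok=F), EMIT:-] out:-; bubbles=2
Tick 4: [PARSE:P3(v=12,ok=F), VALIDATE:-, TRANSFORM:P2(v=15,ok=T), EMIT:P1(v=0,ok=F)] out:-; bubbles=1
Tick 5: [PARSE:-, VALIDATE:P3(v=12,ok=F), TRANSFORM:-, EMIT:P2(v=15,ok=T)] out:P1(v=0); bubbles=2
Tick 6: [PARSE:-, VALIDATE:-, TRANSFORM:P3(v=0,ok=F), EMIT:-] out:P2(v=15); bubbles=3
Tick 7: [PARSE:-, VALIDATE:-, TRANSFORM:-, EMIT:P3(v=0,ok=F)] out:-; bubbles=3
Tick 8: [PARSE:-, VALIDATE:-, TRANSFORM:-, EMIT:-] out:P3(v=0); bubbles=4
Total bubble-slots: 20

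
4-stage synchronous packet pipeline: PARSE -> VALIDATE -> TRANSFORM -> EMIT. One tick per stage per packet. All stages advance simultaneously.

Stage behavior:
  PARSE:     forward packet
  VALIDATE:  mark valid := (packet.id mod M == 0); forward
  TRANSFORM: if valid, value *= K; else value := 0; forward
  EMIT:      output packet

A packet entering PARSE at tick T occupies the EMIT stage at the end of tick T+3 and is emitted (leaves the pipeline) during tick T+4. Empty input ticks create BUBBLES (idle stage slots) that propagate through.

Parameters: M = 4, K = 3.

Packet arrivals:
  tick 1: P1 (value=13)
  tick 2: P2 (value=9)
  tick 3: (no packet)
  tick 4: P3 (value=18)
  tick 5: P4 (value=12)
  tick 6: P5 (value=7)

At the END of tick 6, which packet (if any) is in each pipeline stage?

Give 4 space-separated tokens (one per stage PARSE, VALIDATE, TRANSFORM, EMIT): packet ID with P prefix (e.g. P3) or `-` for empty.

Answer: P5 P4 P3 -

Derivation:
Tick 1: [PARSE:P1(v=13,ok=F), VALIDATE:-, TRANSFORM:-, EMIT:-] out:-; in:P1
Tick 2: [PARSE:P2(v=9,ok=F), VALIDATE:P1(v=13,ok=F), TRANSFORM:-, EMIT:-] out:-; in:P2
Tick 3: [PARSE:-, VALIDATE:P2(v=9,ok=F), TRANSFORM:P1(v=0,ok=F), EMIT:-] out:-; in:-
Tick 4: [PARSE:P3(v=18,ok=F), VALIDATE:-, TRANSFORM:P2(v=0,ok=F), EMIT:P1(v=0,ok=F)] out:-; in:P3
Tick 5: [PARSE:P4(v=12,ok=F), VALIDATE:P3(v=18,ok=F), TRANSFORM:-, EMIT:P2(v=0,ok=F)] out:P1(v=0); in:P4
Tick 6: [PARSE:P5(v=7,ok=F), VALIDATE:P4(v=12,ok=T), TRANSFORM:P3(v=0,ok=F), EMIT:-] out:P2(v=0); in:P5
At end of tick 6: ['P5', 'P4', 'P3', '-']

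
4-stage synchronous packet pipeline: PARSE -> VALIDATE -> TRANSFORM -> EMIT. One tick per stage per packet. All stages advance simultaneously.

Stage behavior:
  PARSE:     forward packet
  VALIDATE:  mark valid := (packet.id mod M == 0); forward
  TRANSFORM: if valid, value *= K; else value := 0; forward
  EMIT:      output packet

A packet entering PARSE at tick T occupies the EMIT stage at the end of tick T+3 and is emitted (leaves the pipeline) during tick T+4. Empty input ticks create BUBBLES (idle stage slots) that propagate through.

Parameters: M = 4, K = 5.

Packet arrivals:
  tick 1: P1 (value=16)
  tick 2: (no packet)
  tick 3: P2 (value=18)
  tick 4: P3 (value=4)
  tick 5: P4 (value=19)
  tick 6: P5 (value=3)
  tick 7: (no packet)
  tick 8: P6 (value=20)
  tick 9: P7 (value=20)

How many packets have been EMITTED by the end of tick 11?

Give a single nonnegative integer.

Tick 1: [PARSE:P1(v=16,ok=F), VALIDATE:-, TRANSFORM:-, EMIT:-] out:-; in:P1
Tick 2: [PARSE:-, VALIDATE:P1(v=16,ok=F), TRANSFORM:-, EMIT:-] out:-; in:-
Tick 3: [PARSE:P2(v=18,ok=F), VALIDATE:-, TRANSFORM:P1(v=0,ok=F), EMIT:-] out:-; in:P2
Tick 4: [PARSE:P3(v=4,ok=F), VALIDATE:P2(v=18,ok=F), TRANSFORM:-, EMIT:P1(v=0,ok=F)] out:-; in:P3
Tick 5: [PARSE:P4(v=19,ok=F), VALIDATE:P3(v=4,ok=F), TRANSFORM:P2(v=0,ok=F), EMIT:-] out:P1(v=0); in:P4
Tick 6: [PARSE:P5(v=3,ok=F), VALIDATE:P4(v=19,ok=T), TRANSFORM:P3(v=0,ok=F), EMIT:P2(v=0,ok=F)] out:-; in:P5
Tick 7: [PARSE:-, VALIDATE:P5(v=3,ok=F), TRANSFORM:P4(v=95,ok=T), EMIT:P3(v=0,ok=F)] out:P2(v=0); in:-
Tick 8: [PARSE:P6(v=20,ok=F), VALIDATE:-, TRANSFORM:P5(v=0,ok=F), EMIT:P4(v=95,ok=T)] out:P3(v=0); in:P6
Tick 9: [PARSE:P7(v=20,ok=F), VALIDATE:P6(v=20,ok=F), TRANSFORM:-, EMIT:P5(v=0,ok=F)] out:P4(v=95); in:P7
Tick 10: [PARSE:-, VALIDATE:P7(v=20,ok=F), TRANSFORM:P6(v=0,ok=F), EMIT:-] out:P5(v=0); in:-
Tick 11: [PARSE:-, VALIDATE:-, TRANSFORM:P7(v=0,ok=F), EMIT:P6(v=0,ok=F)] out:-; in:-
Emitted by tick 11: ['P1', 'P2', 'P3', 'P4', 'P5']

Answer: 5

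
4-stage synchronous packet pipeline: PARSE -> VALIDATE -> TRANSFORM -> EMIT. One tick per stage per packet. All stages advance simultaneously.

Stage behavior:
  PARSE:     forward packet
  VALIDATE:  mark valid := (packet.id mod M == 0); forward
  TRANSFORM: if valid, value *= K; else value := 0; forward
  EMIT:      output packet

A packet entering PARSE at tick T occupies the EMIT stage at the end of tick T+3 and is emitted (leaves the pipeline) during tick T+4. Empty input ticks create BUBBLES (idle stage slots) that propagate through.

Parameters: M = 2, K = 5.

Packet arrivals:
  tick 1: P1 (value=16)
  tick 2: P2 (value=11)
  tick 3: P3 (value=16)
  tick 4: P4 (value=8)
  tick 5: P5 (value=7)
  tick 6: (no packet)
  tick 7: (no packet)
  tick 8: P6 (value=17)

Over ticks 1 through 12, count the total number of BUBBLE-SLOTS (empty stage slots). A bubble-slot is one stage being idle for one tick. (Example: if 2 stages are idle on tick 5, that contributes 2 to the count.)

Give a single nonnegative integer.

Tick 1: [PARSE:P1(v=16,ok=F), VALIDATE:-, TRANSFORM:-, EMIT:-] out:-; bubbles=3
Tick 2: [PARSE:P2(v=11,ok=F), VALIDATE:P1(v=16,ok=F), TRANSFORM:-, EMIT:-] out:-; bubbles=2
Tick 3: [PARSE:P3(v=16,ok=F), VALIDATE:P2(v=11,ok=T), TRANSFORM:P1(v=0,ok=F), EMIT:-] out:-; bubbles=1
Tick 4: [PARSE:P4(v=8,ok=F), VALIDATE:P3(v=16,ok=F), TRANSFORM:P2(v=55,ok=T), EMIT:P1(v=0,ok=F)] out:-; bubbles=0
Tick 5: [PARSE:P5(v=7,ok=F), VALIDATE:P4(v=8,ok=T), TRANSFORM:P3(v=0,ok=F), EMIT:P2(v=55,ok=T)] out:P1(v=0); bubbles=0
Tick 6: [PARSE:-, VALIDATE:P5(v=7,ok=F), TRANSFORM:P4(v=40,ok=T), EMIT:P3(v=0,ok=F)] out:P2(v=55); bubbles=1
Tick 7: [PARSE:-, VALIDATE:-, TRANSFORM:P5(v=0,ok=F), EMIT:P4(v=40,ok=T)] out:P3(v=0); bubbles=2
Tick 8: [PARSE:P6(v=17,ok=F), VALIDATE:-, TRANSFORM:-, EMIT:P5(v=0,ok=F)] out:P4(v=40); bubbles=2
Tick 9: [PARSE:-, VALIDATE:P6(v=17,ok=T), TRANSFORM:-, EMIT:-] out:P5(v=0); bubbles=3
Tick 10: [PARSE:-, VALIDATE:-, TRANSFORM:P6(v=85,ok=T), EMIT:-] out:-; bubbles=3
Tick 11: [PARSE:-, VALIDATE:-, TRANSFORM:-, EMIT:P6(v=85,ok=T)] out:-; bubbles=3
Tick 12: [PARSE:-, VALIDATE:-, TRANSFORM:-, EMIT:-] out:P6(v=85); bubbles=4
Total bubble-slots: 24

Answer: 24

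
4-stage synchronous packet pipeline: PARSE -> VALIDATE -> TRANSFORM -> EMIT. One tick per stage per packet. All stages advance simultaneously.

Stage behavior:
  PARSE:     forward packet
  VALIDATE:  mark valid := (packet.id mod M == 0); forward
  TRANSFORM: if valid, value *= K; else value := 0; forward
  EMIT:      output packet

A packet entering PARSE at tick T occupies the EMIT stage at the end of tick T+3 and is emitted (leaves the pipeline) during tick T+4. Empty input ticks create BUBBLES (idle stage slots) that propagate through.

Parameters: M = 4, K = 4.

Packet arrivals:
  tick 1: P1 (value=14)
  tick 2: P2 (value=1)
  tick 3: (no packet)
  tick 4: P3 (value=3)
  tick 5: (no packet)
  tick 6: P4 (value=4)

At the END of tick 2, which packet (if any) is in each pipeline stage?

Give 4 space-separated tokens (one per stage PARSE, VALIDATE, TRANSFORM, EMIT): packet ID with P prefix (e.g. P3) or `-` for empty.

Answer: P2 P1 - -

Derivation:
Tick 1: [PARSE:P1(v=14,ok=F), VALIDATE:-, TRANSFORM:-, EMIT:-] out:-; in:P1
Tick 2: [PARSE:P2(v=1,ok=F), VALIDATE:P1(v=14,ok=F), TRANSFORM:-, EMIT:-] out:-; in:P2
At end of tick 2: ['P2', 'P1', '-', '-']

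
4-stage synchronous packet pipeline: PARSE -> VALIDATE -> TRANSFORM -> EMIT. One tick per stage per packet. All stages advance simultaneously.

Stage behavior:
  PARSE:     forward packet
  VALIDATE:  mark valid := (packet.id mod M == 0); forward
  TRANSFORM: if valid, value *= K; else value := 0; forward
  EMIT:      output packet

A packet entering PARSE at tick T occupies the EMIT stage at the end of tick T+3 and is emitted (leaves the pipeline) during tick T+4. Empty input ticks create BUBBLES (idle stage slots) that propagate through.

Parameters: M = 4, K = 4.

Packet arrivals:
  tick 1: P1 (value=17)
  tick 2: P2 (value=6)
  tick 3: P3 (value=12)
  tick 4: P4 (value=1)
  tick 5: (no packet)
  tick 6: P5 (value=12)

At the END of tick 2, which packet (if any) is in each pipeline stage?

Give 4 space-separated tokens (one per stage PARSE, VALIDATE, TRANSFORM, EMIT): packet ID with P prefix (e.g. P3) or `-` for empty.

Answer: P2 P1 - -

Derivation:
Tick 1: [PARSE:P1(v=17,ok=F), VALIDATE:-, TRANSFORM:-, EMIT:-] out:-; in:P1
Tick 2: [PARSE:P2(v=6,ok=F), VALIDATE:P1(v=17,ok=F), TRANSFORM:-, EMIT:-] out:-; in:P2
At end of tick 2: ['P2', 'P1', '-', '-']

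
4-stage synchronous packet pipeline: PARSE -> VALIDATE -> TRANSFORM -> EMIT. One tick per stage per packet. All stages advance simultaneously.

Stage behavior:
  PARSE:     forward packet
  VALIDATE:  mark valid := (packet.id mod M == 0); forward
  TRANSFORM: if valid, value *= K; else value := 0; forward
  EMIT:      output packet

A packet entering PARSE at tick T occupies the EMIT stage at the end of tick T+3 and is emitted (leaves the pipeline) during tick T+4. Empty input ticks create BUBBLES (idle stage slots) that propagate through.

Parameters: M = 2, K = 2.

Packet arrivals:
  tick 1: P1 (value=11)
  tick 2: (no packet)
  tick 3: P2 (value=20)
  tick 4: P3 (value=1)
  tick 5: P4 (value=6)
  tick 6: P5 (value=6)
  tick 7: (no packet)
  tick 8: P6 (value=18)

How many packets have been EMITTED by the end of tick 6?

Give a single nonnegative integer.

Tick 1: [PARSE:P1(v=11,ok=F), VALIDATE:-, TRANSFORM:-, EMIT:-] out:-; in:P1
Tick 2: [PARSE:-, VALIDATE:P1(v=11,ok=F), TRANSFORM:-, EMIT:-] out:-; in:-
Tick 3: [PARSE:P2(v=20,ok=F), VALIDATE:-, TRANSFORM:P1(v=0,ok=F), EMIT:-] out:-; in:P2
Tick 4: [PARSE:P3(v=1,ok=F), VALIDATE:P2(v=20,ok=T), TRANSFORM:-, EMIT:P1(v=0,ok=F)] out:-; in:P3
Tick 5: [PARSE:P4(v=6,ok=F), VALIDATE:P3(v=1,ok=F), TRANSFORM:P2(v=40,ok=T), EMIT:-] out:P1(v=0); in:P4
Tick 6: [PARSE:P5(v=6,ok=F), VALIDATE:P4(v=6,ok=T), TRANSFORM:P3(v=0,ok=F), EMIT:P2(v=40,ok=T)] out:-; in:P5
Emitted by tick 6: ['P1']

Answer: 1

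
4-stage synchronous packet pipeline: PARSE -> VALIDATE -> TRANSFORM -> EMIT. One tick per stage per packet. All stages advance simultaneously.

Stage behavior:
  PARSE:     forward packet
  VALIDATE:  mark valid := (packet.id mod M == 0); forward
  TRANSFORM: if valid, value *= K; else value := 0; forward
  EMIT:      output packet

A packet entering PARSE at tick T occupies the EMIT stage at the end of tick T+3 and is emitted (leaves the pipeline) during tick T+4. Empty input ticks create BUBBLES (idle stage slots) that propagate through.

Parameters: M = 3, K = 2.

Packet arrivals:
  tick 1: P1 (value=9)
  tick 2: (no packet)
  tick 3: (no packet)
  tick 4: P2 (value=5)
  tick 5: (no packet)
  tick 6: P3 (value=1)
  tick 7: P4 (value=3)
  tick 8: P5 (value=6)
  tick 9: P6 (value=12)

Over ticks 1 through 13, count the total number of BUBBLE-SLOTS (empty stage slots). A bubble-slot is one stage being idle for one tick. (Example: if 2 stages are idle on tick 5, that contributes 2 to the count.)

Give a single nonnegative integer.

Tick 1: [PARSE:P1(v=9,ok=F), VALIDATE:-, TRANSFORM:-, EMIT:-] out:-; bubbles=3
Tick 2: [PARSE:-, VALIDATE:P1(v=9,ok=F), TRANSFORM:-, EMIT:-] out:-; bubbles=3
Tick 3: [PARSE:-, VALIDATE:-, TRANSFORM:P1(v=0,ok=F), EMIT:-] out:-; bubbles=3
Tick 4: [PARSE:P2(v=5,ok=F), VALIDATE:-, TRANSFORM:-, EMIT:P1(v=0,ok=F)] out:-; bubbles=2
Tick 5: [PARSE:-, VALIDATE:P2(v=5,ok=F), TRANSFORM:-, EMIT:-] out:P1(v=0); bubbles=3
Tick 6: [PARSE:P3(v=1,ok=F), VALIDATE:-, TRANSFORM:P2(v=0,ok=F), EMIT:-] out:-; bubbles=2
Tick 7: [PARSE:P4(v=3,ok=F), VALIDATE:P3(v=1,ok=T), TRANSFORM:-, EMIT:P2(v=0,ok=F)] out:-; bubbles=1
Tick 8: [PARSE:P5(v=6,ok=F), VALIDATE:P4(v=3,ok=F), TRANSFORM:P3(v=2,ok=T), EMIT:-] out:P2(v=0); bubbles=1
Tick 9: [PARSE:P6(v=12,ok=F), VALIDATE:P5(v=6,ok=F), TRANSFORM:P4(v=0,ok=F), EMIT:P3(v=2,ok=T)] out:-; bubbles=0
Tick 10: [PARSE:-, VALIDATE:P6(v=12,ok=T), TRANSFORM:P5(v=0,ok=F), EMIT:P4(v=0,ok=F)] out:P3(v=2); bubbles=1
Tick 11: [PARSE:-, VALIDATE:-, TRANSFORM:P6(v=24,ok=T), EMIT:P5(v=0,ok=F)] out:P4(v=0); bubbles=2
Tick 12: [PARSE:-, VALIDATE:-, TRANSFORM:-, EMIT:P6(v=24,ok=T)] out:P5(v=0); bubbles=3
Tick 13: [PARSE:-, VALIDATE:-, TRANSFORM:-, EMIT:-] out:P6(v=24); bubbles=4
Total bubble-slots: 28

Answer: 28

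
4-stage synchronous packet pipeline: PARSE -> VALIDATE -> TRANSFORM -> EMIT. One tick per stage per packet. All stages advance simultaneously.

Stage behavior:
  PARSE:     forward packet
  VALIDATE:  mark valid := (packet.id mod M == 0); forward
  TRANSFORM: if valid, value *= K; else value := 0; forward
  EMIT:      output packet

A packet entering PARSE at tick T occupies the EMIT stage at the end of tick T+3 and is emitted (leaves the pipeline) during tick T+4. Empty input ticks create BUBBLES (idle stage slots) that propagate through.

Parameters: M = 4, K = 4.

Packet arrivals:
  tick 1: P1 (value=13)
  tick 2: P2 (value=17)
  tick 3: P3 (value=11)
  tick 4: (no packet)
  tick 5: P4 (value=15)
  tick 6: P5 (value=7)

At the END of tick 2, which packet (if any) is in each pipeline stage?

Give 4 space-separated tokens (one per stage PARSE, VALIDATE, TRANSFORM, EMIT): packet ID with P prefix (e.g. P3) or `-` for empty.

Answer: P2 P1 - -

Derivation:
Tick 1: [PARSE:P1(v=13,ok=F), VALIDATE:-, TRANSFORM:-, EMIT:-] out:-; in:P1
Tick 2: [PARSE:P2(v=17,ok=F), VALIDATE:P1(v=13,ok=F), TRANSFORM:-, EMIT:-] out:-; in:P2
At end of tick 2: ['P2', 'P1', '-', '-']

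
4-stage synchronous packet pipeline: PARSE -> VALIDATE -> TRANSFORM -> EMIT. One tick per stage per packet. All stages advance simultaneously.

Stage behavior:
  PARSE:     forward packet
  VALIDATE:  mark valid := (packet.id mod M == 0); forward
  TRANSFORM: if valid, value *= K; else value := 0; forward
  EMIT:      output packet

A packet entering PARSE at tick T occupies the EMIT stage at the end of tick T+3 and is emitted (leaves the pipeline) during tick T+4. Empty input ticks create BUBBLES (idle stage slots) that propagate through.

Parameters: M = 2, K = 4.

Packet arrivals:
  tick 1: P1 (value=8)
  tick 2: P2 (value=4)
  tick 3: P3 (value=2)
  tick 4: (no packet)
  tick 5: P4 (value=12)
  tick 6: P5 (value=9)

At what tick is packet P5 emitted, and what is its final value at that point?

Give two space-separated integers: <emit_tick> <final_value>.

Answer: 10 0

Derivation:
Tick 1: [PARSE:P1(v=8,ok=F), VALIDATE:-, TRANSFORM:-, EMIT:-] out:-; in:P1
Tick 2: [PARSE:P2(v=4,ok=F), VALIDATE:P1(v=8,ok=F), TRANSFORM:-, EMIT:-] out:-; in:P2
Tick 3: [PARSE:P3(v=2,ok=F), VALIDATE:P2(v=4,ok=T), TRANSFORM:P1(v=0,ok=F), EMIT:-] out:-; in:P3
Tick 4: [PARSE:-, VALIDATE:P3(v=2,ok=F), TRANSFORM:P2(v=16,ok=T), EMIT:P1(v=0,ok=F)] out:-; in:-
Tick 5: [PARSE:P4(v=12,ok=F), VALIDATE:-, TRANSFORM:P3(v=0,ok=F), EMIT:P2(v=16,ok=T)] out:P1(v=0); in:P4
Tick 6: [PARSE:P5(v=9,ok=F), VALIDATE:P4(v=12,ok=T), TRANSFORM:-, EMIT:P3(v=0,ok=F)] out:P2(v=16); in:P5
Tick 7: [PARSE:-, VALIDATE:P5(v=9,ok=F), TRANSFORM:P4(v=48,ok=T), EMIT:-] out:P3(v=0); in:-
Tick 8: [PARSE:-, VALIDATE:-, TRANSFORM:P5(v=0,ok=F), EMIT:P4(v=48,ok=T)] out:-; in:-
Tick 9: [PARSE:-, VALIDATE:-, TRANSFORM:-, EMIT:P5(v=0,ok=F)] out:P4(v=48); in:-
Tick 10: [PARSE:-, VALIDATE:-, TRANSFORM:-, EMIT:-] out:P5(v=0); in:-
P5: arrives tick 6, valid=False (id=5, id%2=1), emit tick 10, final value 0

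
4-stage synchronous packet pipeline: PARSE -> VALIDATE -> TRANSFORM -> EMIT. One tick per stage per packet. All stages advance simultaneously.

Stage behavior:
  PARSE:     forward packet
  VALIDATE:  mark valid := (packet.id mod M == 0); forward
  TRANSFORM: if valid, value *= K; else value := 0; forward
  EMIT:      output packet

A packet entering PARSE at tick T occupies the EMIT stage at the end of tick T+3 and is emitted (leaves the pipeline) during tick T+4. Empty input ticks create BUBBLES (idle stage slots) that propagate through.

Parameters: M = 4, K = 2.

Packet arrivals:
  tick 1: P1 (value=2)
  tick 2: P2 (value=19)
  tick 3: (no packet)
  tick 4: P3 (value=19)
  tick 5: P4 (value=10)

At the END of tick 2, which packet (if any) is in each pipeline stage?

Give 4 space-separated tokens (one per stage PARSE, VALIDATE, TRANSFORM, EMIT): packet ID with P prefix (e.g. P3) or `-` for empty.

Answer: P2 P1 - -

Derivation:
Tick 1: [PARSE:P1(v=2,ok=F), VALIDATE:-, TRANSFORM:-, EMIT:-] out:-; in:P1
Tick 2: [PARSE:P2(v=19,ok=F), VALIDATE:P1(v=2,ok=F), TRANSFORM:-, EMIT:-] out:-; in:P2
At end of tick 2: ['P2', 'P1', '-', '-']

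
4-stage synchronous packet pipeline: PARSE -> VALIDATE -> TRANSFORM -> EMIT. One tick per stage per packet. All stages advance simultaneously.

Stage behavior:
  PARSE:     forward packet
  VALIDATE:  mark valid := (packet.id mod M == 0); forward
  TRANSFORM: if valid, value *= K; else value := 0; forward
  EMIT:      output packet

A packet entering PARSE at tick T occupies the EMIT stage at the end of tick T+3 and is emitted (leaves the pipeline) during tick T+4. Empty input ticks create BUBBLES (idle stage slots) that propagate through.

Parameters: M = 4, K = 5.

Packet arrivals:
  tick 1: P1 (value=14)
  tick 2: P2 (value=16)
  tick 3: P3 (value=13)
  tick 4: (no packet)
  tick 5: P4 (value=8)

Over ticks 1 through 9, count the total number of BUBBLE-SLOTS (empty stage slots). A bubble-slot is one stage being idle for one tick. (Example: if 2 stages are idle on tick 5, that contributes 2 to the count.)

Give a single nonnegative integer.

Tick 1: [PARSE:P1(v=14,ok=F), VALIDATE:-, TRANSFORM:-, EMIT:-] out:-; bubbles=3
Tick 2: [PARSE:P2(v=16,ok=F), VALIDATE:P1(v=14,ok=F), TRANSFORM:-, EMIT:-] out:-; bubbles=2
Tick 3: [PARSE:P3(v=13,ok=F), VALIDATE:P2(v=16,ok=F), TRANSFORM:P1(v=0,ok=F), EMIT:-] out:-; bubbles=1
Tick 4: [PARSE:-, VALIDATE:P3(v=13,ok=F), TRANSFORM:P2(v=0,ok=F), EMIT:P1(v=0,ok=F)] out:-; bubbles=1
Tick 5: [PARSE:P4(v=8,ok=F), VALIDATE:-, TRANSFORM:P3(v=0,ok=F), EMIT:P2(v=0,ok=F)] out:P1(v=0); bubbles=1
Tick 6: [PARSE:-, VALIDATE:P4(v=8,ok=T), TRANSFORM:-, EMIT:P3(v=0,ok=F)] out:P2(v=0); bubbles=2
Tick 7: [PARSE:-, VALIDATE:-, TRANSFORM:P4(v=40,ok=T), EMIT:-] out:P3(v=0); bubbles=3
Tick 8: [PARSE:-, VALIDATE:-, TRANSFORM:-, EMIT:P4(v=40,ok=T)] out:-; bubbles=3
Tick 9: [PARSE:-, VALIDATE:-, TRANSFORM:-, EMIT:-] out:P4(v=40); bubbles=4
Total bubble-slots: 20

Answer: 20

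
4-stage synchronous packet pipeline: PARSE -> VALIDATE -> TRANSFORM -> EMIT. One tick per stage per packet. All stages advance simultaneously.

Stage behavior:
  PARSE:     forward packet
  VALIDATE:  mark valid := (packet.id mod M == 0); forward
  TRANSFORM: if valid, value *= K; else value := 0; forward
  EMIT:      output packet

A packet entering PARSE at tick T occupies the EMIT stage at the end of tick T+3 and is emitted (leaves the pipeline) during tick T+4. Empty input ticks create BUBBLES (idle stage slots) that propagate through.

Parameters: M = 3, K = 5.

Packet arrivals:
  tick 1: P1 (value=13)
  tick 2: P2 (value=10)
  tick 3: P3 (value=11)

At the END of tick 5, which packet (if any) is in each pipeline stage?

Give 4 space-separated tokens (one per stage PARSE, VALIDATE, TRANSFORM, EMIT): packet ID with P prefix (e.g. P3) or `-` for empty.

Tick 1: [PARSE:P1(v=13,ok=F), VALIDATE:-, TRANSFORM:-, EMIT:-] out:-; in:P1
Tick 2: [PARSE:P2(v=10,ok=F), VALIDATE:P1(v=13,ok=F), TRANSFORM:-, EMIT:-] out:-; in:P2
Tick 3: [PARSE:P3(v=11,ok=F), VALIDATE:P2(v=10,ok=F), TRANSFORM:P1(v=0,ok=F), EMIT:-] out:-; in:P3
Tick 4: [PARSE:-, VALIDATE:P3(v=11,ok=T), TRANSFORM:P2(v=0,ok=F), EMIT:P1(v=0,ok=F)] out:-; in:-
Tick 5: [PARSE:-, VALIDATE:-, TRANSFORM:P3(v=55,ok=T), EMIT:P2(v=0,ok=F)] out:P1(v=0); in:-
At end of tick 5: ['-', '-', 'P3', 'P2']

Answer: - - P3 P2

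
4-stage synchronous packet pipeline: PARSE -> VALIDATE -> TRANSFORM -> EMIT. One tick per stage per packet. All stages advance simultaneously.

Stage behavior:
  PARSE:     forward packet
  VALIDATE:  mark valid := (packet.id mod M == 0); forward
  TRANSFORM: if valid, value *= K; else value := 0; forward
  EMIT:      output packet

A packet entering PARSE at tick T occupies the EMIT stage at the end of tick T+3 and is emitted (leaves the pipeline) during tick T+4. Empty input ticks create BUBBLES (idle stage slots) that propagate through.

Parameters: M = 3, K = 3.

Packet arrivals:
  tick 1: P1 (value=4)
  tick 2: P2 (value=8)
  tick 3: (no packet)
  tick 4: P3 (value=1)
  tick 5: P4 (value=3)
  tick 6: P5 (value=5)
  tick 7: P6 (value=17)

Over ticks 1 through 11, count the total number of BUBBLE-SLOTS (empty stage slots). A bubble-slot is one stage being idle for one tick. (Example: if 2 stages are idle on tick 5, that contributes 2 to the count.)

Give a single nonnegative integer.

Tick 1: [PARSE:P1(v=4,ok=F), VALIDATE:-, TRANSFORM:-, EMIT:-] out:-; bubbles=3
Tick 2: [PARSE:P2(v=8,ok=F), VALIDATE:P1(v=4,ok=F), TRANSFORM:-, EMIT:-] out:-; bubbles=2
Tick 3: [PARSE:-, VALIDATE:P2(v=8,ok=F), TRANSFORM:P1(v=0,ok=F), EMIT:-] out:-; bubbles=2
Tick 4: [PARSE:P3(v=1,ok=F), VALIDATE:-, TRANSFORM:P2(v=0,ok=F), EMIT:P1(v=0,ok=F)] out:-; bubbles=1
Tick 5: [PARSE:P4(v=3,ok=F), VALIDATE:P3(v=1,ok=T), TRANSFORM:-, EMIT:P2(v=0,ok=F)] out:P1(v=0); bubbles=1
Tick 6: [PARSE:P5(v=5,ok=F), VALIDATE:P4(v=3,ok=F), TRANSFORM:P3(v=3,ok=T), EMIT:-] out:P2(v=0); bubbles=1
Tick 7: [PARSE:P6(v=17,ok=F), VALIDATE:P5(v=5,ok=F), TRANSFORM:P4(v=0,ok=F), EMIT:P3(v=3,ok=T)] out:-; bubbles=0
Tick 8: [PARSE:-, VALIDATE:P6(v=17,ok=T), TRANSFORM:P5(v=0,ok=F), EMIT:P4(v=0,ok=F)] out:P3(v=3); bubbles=1
Tick 9: [PARSE:-, VALIDATE:-, TRANSFORM:P6(v=51,ok=T), EMIT:P5(v=0,ok=F)] out:P4(v=0); bubbles=2
Tick 10: [PARSE:-, VALIDATE:-, TRANSFORM:-, EMIT:P6(v=51,ok=T)] out:P5(v=0); bubbles=3
Tick 11: [PARSE:-, VALIDATE:-, TRANSFORM:-, EMIT:-] out:P6(v=51); bubbles=4
Total bubble-slots: 20

Answer: 20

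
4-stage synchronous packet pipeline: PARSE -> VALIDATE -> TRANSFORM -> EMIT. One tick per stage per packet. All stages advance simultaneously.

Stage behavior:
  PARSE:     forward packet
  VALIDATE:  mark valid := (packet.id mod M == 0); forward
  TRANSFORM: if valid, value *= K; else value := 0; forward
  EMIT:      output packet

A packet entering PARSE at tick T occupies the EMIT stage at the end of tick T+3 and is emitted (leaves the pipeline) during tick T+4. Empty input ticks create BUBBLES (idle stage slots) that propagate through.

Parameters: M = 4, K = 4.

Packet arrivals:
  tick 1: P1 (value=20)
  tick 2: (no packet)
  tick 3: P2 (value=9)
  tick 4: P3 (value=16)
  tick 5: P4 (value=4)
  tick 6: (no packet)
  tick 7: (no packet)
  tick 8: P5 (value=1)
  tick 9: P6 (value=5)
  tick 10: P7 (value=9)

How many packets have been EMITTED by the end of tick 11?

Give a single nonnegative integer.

Tick 1: [PARSE:P1(v=20,ok=F), VALIDATE:-, TRANSFORM:-, EMIT:-] out:-; in:P1
Tick 2: [PARSE:-, VALIDATE:P1(v=20,ok=F), TRANSFORM:-, EMIT:-] out:-; in:-
Tick 3: [PARSE:P2(v=9,ok=F), VALIDATE:-, TRANSFORM:P1(v=0,ok=F), EMIT:-] out:-; in:P2
Tick 4: [PARSE:P3(v=16,ok=F), VALIDATE:P2(v=9,ok=F), TRANSFORM:-, EMIT:P1(v=0,ok=F)] out:-; in:P3
Tick 5: [PARSE:P4(v=4,ok=F), VALIDATE:P3(v=16,ok=F), TRANSFORM:P2(v=0,ok=F), EMIT:-] out:P1(v=0); in:P4
Tick 6: [PARSE:-, VALIDATE:P4(v=4,ok=T), TRANSFORM:P3(v=0,ok=F), EMIT:P2(v=0,ok=F)] out:-; in:-
Tick 7: [PARSE:-, VALIDATE:-, TRANSFORM:P4(v=16,ok=T), EMIT:P3(v=0,ok=F)] out:P2(v=0); in:-
Tick 8: [PARSE:P5(v=1,ok=F), VALIDATE:-, TRANSFORM:-, EMIT:P4(v=16,ok=T)] out:P3(v=0); in:P5
Tick 9: [PARSE:P6(v=5,ok=F), VALIDATE:P5(v=1,ok=F), TRANSFORM:-, EMIT:-] out:P4(v=16); in:P6
Tick 10: [PARSE:P7(v=9,ok=F), VALIDATE:P6(v=5,ok=F), TRANSFORM:P5(v=0,ok=F), EMIT:-] out:-; in:P7
Tick 11: [PARSE:-, VALIDATE:P7(v=9,ok=F), TRANSFORM:P6(v=0,ok=F), EMIT:P5(v=0,ok=F)] out:-; in:-
Emitted by tick 11: ['P1', 'P2', 'P3', 'P4']

Answer: 4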